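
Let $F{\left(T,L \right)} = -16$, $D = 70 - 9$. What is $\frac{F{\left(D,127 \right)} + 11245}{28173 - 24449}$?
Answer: $\frac{591}{196} \approx 3.0153$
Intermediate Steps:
$D = 61$ ($D = 70 - 9 = 61$)
$\frac{F{\left(D,127 \right)} + 11245}{28173 - 24449} = \frac{-16 + 11245}{28173 - 24449} = \frac{11229}{3724} = 11229 \cdot \frac{1}{3724} = \frac{591}{196}$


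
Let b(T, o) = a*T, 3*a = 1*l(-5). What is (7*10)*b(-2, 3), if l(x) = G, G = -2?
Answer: 280/3 ≈ 93.333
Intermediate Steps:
l(x) = -2
a = -⅔ (a = (1*(-2))/3 = (⅓)*(-2) = -⅔ ≈ -0.66667)
b(T, o) = -2*T/3
(7*10)*b(-2, 3) = (7*10)*(-⅔*(-2)) = 70*(4/3) = 280/3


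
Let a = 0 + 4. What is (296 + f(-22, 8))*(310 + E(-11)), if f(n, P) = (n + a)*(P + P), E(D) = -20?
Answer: 2320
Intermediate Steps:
a = 4
f(n, P) = 2*P*(4 + n) (f(n, P) = (n + 4)*(P + P) = (4 + n)*(2*P) = 2*P*(4 + n))
(296 + f(-22, 8))*(310 + E(-11)) = (296 + 2*8*(4 - 22))*(310 - 20) = (296 + 2*8*(-18))*290 = (296 - 288)*290 = 8*290 = 2320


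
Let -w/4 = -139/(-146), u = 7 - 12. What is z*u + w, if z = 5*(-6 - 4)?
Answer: 17972/73 ≈ 246.19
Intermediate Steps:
z = -50 (z = 5*(-10) = -50)
u = -5
w = -278/73 (w = -(-556)/(-146) = -(-556)*(-1)/146 = -4*139/146 = -278/73 ≈ -3.8082)
z*u + w = -50*(-5) - 278/73 = 250 - 278/73 = 17972/73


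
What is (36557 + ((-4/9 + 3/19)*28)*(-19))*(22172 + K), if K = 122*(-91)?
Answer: 406373550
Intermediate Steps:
K = -11102
(36557 + ((-4/9 + 3/19)*28)*(-19))*(22172 + K) = (36557 + ((-4/9 + 3/19)*28)*(-19))*(22172 - 11102) = (36557 + ((-4*1/9 + 3*(1/19))*28)*(-19))*11070 = (36557 + ((-4/9 + 3/19)*28)*(-19))*11070 = (36557 - 49/171*28*(-19))*11070 = (36557 - 1372/171*(-19))*11070 = (36557 + 1372/9)*11070 = (330385/9)*11070 = 406373550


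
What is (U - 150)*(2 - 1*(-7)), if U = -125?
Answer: -2475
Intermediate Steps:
(U - 150)*(2 - 1*(-7)) = (-125 - 150)*(2 - 1*(-7)) = -275*(2 + 7) = -275*9 = -2475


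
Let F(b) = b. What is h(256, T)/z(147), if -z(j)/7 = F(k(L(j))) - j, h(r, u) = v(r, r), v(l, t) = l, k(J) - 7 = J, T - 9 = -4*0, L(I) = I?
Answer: -256/49 ≈ -5.2245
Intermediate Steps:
T = 9 (T = 9 - 4*0 = 9 + 0 = 9)
k(J) = 7 + J
h(r, u) = r
z(j) = -49 (z(j) = -7*((7 + j) - j) = -7*7 = -49)
h(256, T)/z(147) = 256/(-49) = 256*(-1/49) = -256/49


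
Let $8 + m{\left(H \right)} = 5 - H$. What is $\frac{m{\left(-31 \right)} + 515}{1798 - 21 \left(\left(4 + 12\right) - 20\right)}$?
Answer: $\frac{543}{1882} \approx 0.28852$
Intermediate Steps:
$m{\left(H \right)} = -3 - H$ ($m{\left(H \right)} = -8 - \left(-5 + H\right) = -3 - H$)
$\frac{m{\left(-31 \right)} + 515}{1798 - 21 \left(\left(4 + 12\right) - 20\right)} = \frac{\left(-3 - -31\right) + 515}{1798 - 21 \left(\left(4 + 12\right) - 20\right)} = \frac{\left(-3 + 31\right) + 515}{1798 - 21 \left(16 - 20\right)} = \frac{28 + 515}{1798 - -84} = \frac{543}{1798 + 84} = \frac{543}{1882}$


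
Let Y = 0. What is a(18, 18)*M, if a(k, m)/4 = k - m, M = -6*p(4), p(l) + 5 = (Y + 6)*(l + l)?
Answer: 0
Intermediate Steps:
p(l) = -5 + 12*l (p(l) = -5 + (0 + 6)*(l + l) = -5 + 6*(2*l) = -5 + 12*l)
M = -258 (M = -6*(-5 + 12*4) = -6*(-5 + 48) = -6*43 = -258)
a(k, m) = -4*m + 4*k (a(k, m) = 4*(k - m) = -4*m + 4*k)
a(18, 18)*M = (-4*18 + 4*18)*(-258) = (-72 + 72)*(-258) = 0*(-258) = 0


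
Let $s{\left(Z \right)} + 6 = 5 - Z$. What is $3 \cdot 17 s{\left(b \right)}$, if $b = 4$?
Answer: $-255$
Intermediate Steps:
$s{\left(Z \right)} = -1 - Z$ ($s{\left(Z \right)} = -6 - \left(-5 + Z\right) = -1 - Z$)
$3 \cdot 17 s{\left(b \right)} = 3 \cdot 17 \left(-1 - 4\right) = 51 \left(-1 - 4\right) = 51 \left(-5\right) = -255$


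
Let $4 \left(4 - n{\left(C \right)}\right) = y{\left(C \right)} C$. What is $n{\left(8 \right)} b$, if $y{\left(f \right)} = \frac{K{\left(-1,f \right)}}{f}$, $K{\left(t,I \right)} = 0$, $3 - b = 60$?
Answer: $-228$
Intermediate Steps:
$b = -57$ ($b = 3 - 60 = -57$)
$y{\left(f \right)} = 0$ ($y{\left(f \right)} = \frac{0}{f} = 0$)
$n{\left(C \right)} = 4$ ($n{\left(C \right)} = 4 - \frac{0 C}{4} = 4 - 0 = 4 + 0 = 4$)
$n{\left(8 \right)} b = 4 \left(-57\right) = -228$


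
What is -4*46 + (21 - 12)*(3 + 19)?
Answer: 14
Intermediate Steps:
-4*46 + (21 - 12)*(3 + 19) = -184 + 9*22 = -184 + 198 = 14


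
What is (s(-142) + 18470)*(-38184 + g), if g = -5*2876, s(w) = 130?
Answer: -977690400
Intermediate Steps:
g = -14380
(s(-142) + 18470)*(-38184 + g) = (130 + 18470)*(-38184 - 14380) = 18600*(-52564) = -977690400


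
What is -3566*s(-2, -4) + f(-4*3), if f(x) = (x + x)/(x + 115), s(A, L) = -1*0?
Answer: -24/103 ≈ -0.23301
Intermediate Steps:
s(A, L) = 0
f(x) = 2*x/(115 + x) (f(x) = (2*x)/(115 + x) = 2*x/(115 + x))
-3566*s(-2, -4) + f(-4*3) = -3566*0 + 2*(-4*3)/(115 - 4*3) = 0 + 2*(-12)/(115 - 12) = 0 + 2*(-12)/103 = 0 + 2*(-12)*(1/103) = 0 - 24/103 = -24/103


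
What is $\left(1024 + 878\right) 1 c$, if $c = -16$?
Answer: $-30432$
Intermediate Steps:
$\left(1024 + 878\right) 1 c = \left(1024 + 878\right) 1 \left(-16\right) = 1902 \left(-16\right) = -30432$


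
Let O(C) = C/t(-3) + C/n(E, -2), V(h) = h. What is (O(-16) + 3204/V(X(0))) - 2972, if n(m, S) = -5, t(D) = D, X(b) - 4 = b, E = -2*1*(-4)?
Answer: -32437/15 ≈ -2162.5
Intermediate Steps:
E = 8 (E = -2*(-4) = 8)
X(b) = 4 + b
O(C) = -8*C/15 (O(C) = C/(-3) + C/(-5) = C*(-⅓) + C*(-⅕) = -C/3 - C/5 = -8*C/15)
(O(-16) + 3204/V(X(0))) - 2972 = (-8/15*(-16) + 3204/(4 + 0)) - 2972 = (128/15 + 3204/4) - 2972 = (128/15 + 3204*(¼)) - 2972 = (128/15 + 801) - 2972 = 12143/15 - 2972 = -32437/15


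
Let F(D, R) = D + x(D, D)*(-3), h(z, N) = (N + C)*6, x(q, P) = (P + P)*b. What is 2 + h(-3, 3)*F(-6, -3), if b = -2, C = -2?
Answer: -466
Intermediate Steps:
x(q, P) = -4*P (x(q, P) = (P + P)*(-2) = (2*P)*(-2) = -4*P)
h(z, N) = -12 + 6*N (h(z, N) = (N - 2)*6 = (-2 + N)*6 = -12 + 6*N)
F(D, R) = 13*D (F(D, R) = D - 4*D*(-3) = D + 12*D = 13*D)
2 + h(-3, 3)*F(-6, -3) = 2 + (-12 + 6*3)*(13*(-6)) = 2 + (-12 + 18)*(-78) = 2 + 6*(-78) = 2 - 468 = -466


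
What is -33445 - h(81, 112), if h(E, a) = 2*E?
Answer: -33607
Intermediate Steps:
-33445 - h(81, 112) = -33445 - 2*81 = -33445 - 1*162 = -33445 - 162 = -33607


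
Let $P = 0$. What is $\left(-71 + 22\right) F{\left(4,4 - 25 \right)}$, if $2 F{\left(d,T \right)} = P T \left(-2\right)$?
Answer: $0$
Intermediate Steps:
$F{\left(d,T \right)} = 0$ ($F{\left(d,T \right)} = \frac{0 T \left(-2\right)}{2} = \frac{0 \left(-2\right)}{2} = \frac{1}{2} \cdot 0 = 0$)
$\left(-71 + 22\right) F{\left(4,4 - 25 \right)} = \left(-71 + 22\right) 0 = \left(-49\right) 0 = 0$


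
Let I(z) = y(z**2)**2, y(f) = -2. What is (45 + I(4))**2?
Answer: 2401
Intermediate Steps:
I(z) = 4 (I(z) = (-2)**2 = 4)
(45 + I(4))**2 = (45 + 4)**2 = 49**2 = 2401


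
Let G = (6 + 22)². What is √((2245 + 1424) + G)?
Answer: √4453 ≈ 66.731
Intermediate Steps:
G = 784 (G = 28² = 784)
√((2245 + 1424) + G) = √((2245 + 1424) + 784) = √(3669 + 784) = √4453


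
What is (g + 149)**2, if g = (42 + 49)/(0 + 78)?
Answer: 811801/36 ≈ 22550.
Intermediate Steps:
g = 7/6 (g = 91/78 = 91*(1/78) = 7/6 ≈ 1.1667)
(g + 149)**2 = (7/6 + 149)**2 = (901/6)**2 = 811801/36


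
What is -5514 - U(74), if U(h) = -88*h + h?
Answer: 924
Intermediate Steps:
U(h) = -87*h
-5514 - U(74) = -5514 - (-87)*74 = -5514 - 1*(-6438) = -5514 + 6438 = 924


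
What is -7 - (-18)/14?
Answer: -40/7 ≈ -5.7143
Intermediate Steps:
-7 - (-18)/14 = -7 - 2*(-9/14) = -7 + 9/7 = -40/7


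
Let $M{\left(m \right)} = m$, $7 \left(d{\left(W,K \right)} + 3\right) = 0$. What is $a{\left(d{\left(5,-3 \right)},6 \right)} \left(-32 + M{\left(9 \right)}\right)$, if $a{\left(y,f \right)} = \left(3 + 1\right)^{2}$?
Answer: $-368$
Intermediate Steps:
$d{\left(W,K \right)} = -3$ ($d{\left(W,K \right)} = -3 + \frac{1}{7} \cdot 0 = -3 + 0 = -3$)
$a{\left(y,f \right)} = 16$ ($a{\left(y,f \right)} = 4^{2} = 16$)
$a{\left(d{\left(5,-3 \right)},6 \right)} \left(-32 + M{\left(9 \right)}\right) = 16 \left(-32 + 9\right) = 16 \left(-23\right) = -368$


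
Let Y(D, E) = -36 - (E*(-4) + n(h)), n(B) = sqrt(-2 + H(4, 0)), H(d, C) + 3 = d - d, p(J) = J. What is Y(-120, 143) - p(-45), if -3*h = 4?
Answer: 581 - I*sqrt(5) ≈ 581.0 - 2.2361*I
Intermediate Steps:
h = -4/3 (h = -1/3*4 = -4/3 ≈ -1.3333)
H(d, C) = -3 (H(d, C) = -3 + (d - d) = -3 + 0 = -3)
n(B) = I*sqrt(5) (n(B) = sqrt(-2 - 3) = sqrt(-5) = I*sqrt(5))
Y(D, E) = -36 + 4*E - I*sqrt(5) (Y(D, E) = -36 - (E*(-4) + I*sqrt(5)) = -36 - (-4*E + I*sqrt(5)) = -36 + (4*E - I*sqrt(5)) = -36 + 4*E - I*sqrt(5))
Y(-120, 143) - p(-45) = (-36 + 4*143 - I*sqrt(5)) - 1*(-45) = (-36 + 572 - I*sqrt(5)) + 45 = (536 - I*sqrt(5)) + 45 = 581 - I*sqrt(5)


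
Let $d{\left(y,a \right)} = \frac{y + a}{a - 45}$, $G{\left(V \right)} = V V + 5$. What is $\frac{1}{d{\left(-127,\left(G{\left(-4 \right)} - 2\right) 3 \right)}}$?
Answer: $- \frac{6}{35} \approx -0.17143$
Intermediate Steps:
$G{\left(V \right)} = 5 + V^{2}$ ($G{\left(V \right)} = V^{2} + 5 = 5 + V^{2}$)
$d{\left(y,a \right)} = \frac{a + y}{-45 + a}$
$\frac{1}{d{\left(-127,\left(G{\left(-4 \right)} - 2\right) 3 \right)}} = \frac{1}{\frac{1}{-45 + \left(\left(5 + \left(-4\right)^{2}\right) - 2\right) 3} \left(\left(\left(5 + \left(-4\right)^{2}\right) - 2\right) 3 - 127\right)} = \frac{1}{\frac{1}{-45 + \left(\left(5 + 16\right) - 2\right) 3} \left(\left(\left(5 + 16\right) - 2\right) 3 - 127\right)} = \frac{1}{\frac{1}{-45 + \left(21 - 2\right) 3} \left(\left(21 - 2\right) 3 - 127\right)} = \frac{1}{\frac{1}{-45 + 19 \cdot 3} \left(19 \cdot 3 - 127\right)} = \frac{1}{\frac{1}{-45 + 57} \left(57 - 127\right)} = \frac{1}{\frac{1}{12} \left(-70\right)} = \frac{1}{- \frac{35}{6}} = - \frac{6}{35}$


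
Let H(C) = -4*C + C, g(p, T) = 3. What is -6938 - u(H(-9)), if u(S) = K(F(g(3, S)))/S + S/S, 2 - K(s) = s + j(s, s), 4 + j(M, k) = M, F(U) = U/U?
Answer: -187357/27 ≈ -6939.1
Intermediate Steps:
F(U) = 1
H(C) = -3*C
j(M, k) = -4 + M
K(s) = 6 - 2*s (K(s) = 2 - (s + (-4 + s)) = 2 - (-4 + 2*s) = 2 + (4 - 2*s) = 6 - 2*s)
u(S) = 1 + 4/S (u(S) = (6 - 2*1)/S + S/S = (6 - 2)/S + 1 = 4/S + 1 = 1 + 4/S)
-6938 - u(H(-9)) = -6938 - (4 - 3*(-9))/((-3*(-9))) = -6938 - (4 + 27)/27 = -6938 - 31/27 = -187357/27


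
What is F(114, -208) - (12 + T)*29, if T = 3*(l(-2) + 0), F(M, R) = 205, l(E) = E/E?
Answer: -230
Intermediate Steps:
l(E) = 1
T = 3 (T = 3*(1 + 0) = 3*1 = 3)
F(114, -208) - (12 + T)*29 = 205 - (12 + 3)*29 = 205 - 15*29 = 205 - 1*435 = 205 - 435 = -230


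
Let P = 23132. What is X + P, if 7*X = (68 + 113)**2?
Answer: 194685/7 ≈ 27812.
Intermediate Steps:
X = 32761/7 (X = (68 + 113)**2/7 = (1/7)*181**2 = (1/7)*32761 = 32761/7 ≈ 4680.1)
X + P = 32761/7 + 23132 = 194685/7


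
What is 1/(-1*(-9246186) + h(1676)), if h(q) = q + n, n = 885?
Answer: 1/9248747 ≈ 1.0812e-7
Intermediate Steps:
h(q) = 885 + q (h(q) = q + 885 = 885 + q)
1/(-1*(-9246186) + h(1676)) = 1/(-1*(-9246186) + (885 + 1676)) = 1/(9246186 + 2561) = 1/9248747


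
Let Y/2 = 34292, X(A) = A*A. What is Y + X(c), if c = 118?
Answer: 82508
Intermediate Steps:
X(A) = A²
Y = 68584 (Y = 2*34292 = 68584)
Y + X(c) = 68584 + 118² = 68584 + 13924 = 82508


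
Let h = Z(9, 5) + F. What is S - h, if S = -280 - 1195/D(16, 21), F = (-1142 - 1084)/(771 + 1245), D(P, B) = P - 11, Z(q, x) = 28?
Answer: -26203/48 ≈ -545.90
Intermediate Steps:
D(P, B) = -11 + P
F = -53/48 (F = -2226/2016 = -2226*1/2016 = -53/48 ≈ -1.1042)
S = -519 (S = -280 - 1195/(-11 + 16) = -280 - 1195/5 = -280 - 1195*⅕ = -280 - 239 = -519)
h = 1291/48 (h = 28 - 53/48 = 1291/48 ≈ 26.896)
S - h = -519 - 1*1291/48 = -519 - 1291/48 = -26203/48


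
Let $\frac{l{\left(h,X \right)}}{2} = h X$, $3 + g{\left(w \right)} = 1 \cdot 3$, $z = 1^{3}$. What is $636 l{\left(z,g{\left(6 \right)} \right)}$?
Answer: $0$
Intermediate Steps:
$z = 1$
$g{\left(w \right)} = 0$ ($g{\left(w \right)} = -3 + 1 \cdot 3 = -3 + 3 = 0$)
$l{\left(h,X \right)} = 2 X h$ ($l{\left(h,X \right)} = 2 h X = 2 X h$)
$636 l{\left(z,g{\left(6 \right)} \right)} = 636 \cdot 2 \cdot 0 \cdot 1 = 636 \cdot 0 = 0$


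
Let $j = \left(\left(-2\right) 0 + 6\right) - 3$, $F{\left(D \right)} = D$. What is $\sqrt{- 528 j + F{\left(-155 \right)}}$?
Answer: $i \sqrt{1739} \approx 41.701 i$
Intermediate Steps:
$j = 3$ ($j = \left(0 + 6\right) - 3 = 6 - 3 = 3$)
$\sqrt{- 528 j + F{\left(-155 \right)}} = \sqrt{\left(-528\right) 3 - 155} = \sqrt{-1584 - 155} = \sqrt{-1739} = i \sqrt{1739}$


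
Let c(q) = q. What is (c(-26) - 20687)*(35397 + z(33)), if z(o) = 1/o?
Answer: -2199536066/3 ≈ -7.3318e+8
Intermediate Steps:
(c(-26) - 20687)*(35397 + z(33)) = (-26 - 20687)*(35397 + 1/33) = -20713*(35397 + 1/33) = -20713*1168102/33 = -2199536066/3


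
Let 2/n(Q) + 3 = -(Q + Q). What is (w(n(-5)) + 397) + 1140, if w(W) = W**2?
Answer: 75317/49 ≈ 1537.1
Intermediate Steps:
n(Q) = 2/(-3 - 2*Q) (n(Q) = 2/(-3 - (Q + Q)) = 2/(-3 - 2*Q))
(w(n(-5)) + 397) + 1140 = ((-2/(3 + 2*(-5)))**2 + 397) + 1140 = ((-2/(3 - 10))**2 + 397) + 1140 = ((-2/(-7))**2 + 397) + 1140 = ((-2*(-1/7))**2 + 397) + 1140 = ((2/7)**2 + 397) + 1140 = (4/49 + 397) + 1140 = 19457/49 + 1140 = 75317/49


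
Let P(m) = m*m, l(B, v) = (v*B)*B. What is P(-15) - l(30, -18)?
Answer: 16425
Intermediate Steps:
l(B, v) = v*B² (l(B, v) = (B*v)*B = v*B²)
P(m) = m²
P(-15) - l(30, -18) = (-15)² - (-18)*30² = 225 - (-18)*900 = 225 - 1*(-16200) = 225 + 16200 = 16425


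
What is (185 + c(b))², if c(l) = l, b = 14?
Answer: 39601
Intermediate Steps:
(185 + c(b))² = (185 + 14)² = 199² = 39601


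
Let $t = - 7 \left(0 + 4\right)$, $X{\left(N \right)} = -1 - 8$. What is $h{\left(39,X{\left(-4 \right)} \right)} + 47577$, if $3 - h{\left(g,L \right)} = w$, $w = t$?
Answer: $47608$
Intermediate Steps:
$X{\left(N \right)} = -9$ ($X{\left(N \right)} = -1 - 8 = -9$)
$t = -28$ ($t = \left(-7\right) 4 = -28$)
$w = -28$
$h{\left(g,L \right)} = 31$ ($h{\left(g,L \right)} = 3 - -28 = 3 + 28 = 31$)
$h{\left(39,X{\left(-4 \right)} \right)} + 47577 = 31 + 47577 = 47608$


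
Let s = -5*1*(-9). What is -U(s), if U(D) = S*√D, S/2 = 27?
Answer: -162*√5 ≈ -362.24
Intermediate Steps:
S = 54 (S = 2*27 = 54)
s = 45 (s = -5*(-9) = 45)
U(D) = 54*√D
-U(s) = -54*√45 = -54*3*√5 = -162*√5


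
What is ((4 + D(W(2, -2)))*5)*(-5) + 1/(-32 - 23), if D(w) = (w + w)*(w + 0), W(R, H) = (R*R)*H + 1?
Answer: -140251/55 ≈ -2550.0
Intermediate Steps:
W(R, H) = 1 + H*R² (W(R, H) = R²*H + 1 = H*R² + 1 = 1 + H*R²)
D(w) = 2*w² (D(w) = (2*w)*w = 2*w²)
((4 + D(W(2, -2)))*5)*(-5) + 1/(-32 - 23) = ((4 + 2*(1 - 2*2²)²)*5)*(-5) + 1/(-32 - 23) = ((4 + 2*(1 - 2*4)²)*5)*(-5) + 1/(-55) = ((4 + 2*(1 - 8)²)*5)*(-5) - 1/55 = ((4 + 2*(-7)²)*5)*(-5) - 1/55 = ((4 + 2*49)*5)*(-5) - 1/55 = ((4 + 98)*5)*(-5) - 1/55 = (102*5)*(-5) - 1/55 = 510*(-5) - 1/55 = -2550 - 1/55 = -140251/55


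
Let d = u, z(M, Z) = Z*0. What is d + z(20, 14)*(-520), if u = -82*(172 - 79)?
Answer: -7626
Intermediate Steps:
z(M, Z) = 0
u = -7626 (u = -82*93 = -7626)
d = -7626
d + z(20, 14)*(-520) = -7626 + 0*(-520) = -7626 + 0 = -7626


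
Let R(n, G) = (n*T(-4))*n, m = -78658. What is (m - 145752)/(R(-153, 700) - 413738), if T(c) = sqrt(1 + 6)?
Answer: 92846944580/167343263677 + 5253213690*sqrt(7)/167343263677 ≈ 0.63788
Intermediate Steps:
T(c) = sqrt(7)
R(n, G) = sqrt(7)*n**2 (R(n, G) = (n*sqrt(7))*n = sqrt(7)*n**2)
(m - 145752)/(R(-153, 700) - 413738) = (-78658 - 145752)/(sqrt(7)*(-153)**2 - 413738) = -224410/(sqrt(7)*23409 - 413738) = -224410/(23409*sqrt(7) - 413738) = -224410/(-413738 + 23409*sqrt(7))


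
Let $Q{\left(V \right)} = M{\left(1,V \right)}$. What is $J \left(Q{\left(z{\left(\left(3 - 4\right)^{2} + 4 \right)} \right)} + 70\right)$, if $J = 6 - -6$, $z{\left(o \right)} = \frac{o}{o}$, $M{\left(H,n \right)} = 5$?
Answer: $900$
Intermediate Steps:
$z{\left(o \right)} = 1$
$J = 12$ ($J = 6 + 6 = 12$)
$Q{\left(V \right)} = 5$
$J \left(Q{\left(z{\left(\left(3 - 4\right)^{2} + 4 \right)} \right)} + 70\right) = 12 \left(5 + 70\right) = 12 \cdot 75 = 900$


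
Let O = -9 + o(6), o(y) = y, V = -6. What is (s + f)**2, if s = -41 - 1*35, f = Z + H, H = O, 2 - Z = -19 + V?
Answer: 2704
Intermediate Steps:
Z = 27 (Z = 2 - (-19 - 6) = 2 - 1*(-25) = 2 + 25 = 27)
O = -3 (O = -9 + 6 = -3)
H = -3
f = 24 (f = 27 - 3 = 24)
s = -76 (s = -41 - 35 = -76)
(s + f)**2 = (-76 + 24)**2 = (-52)**2 = 2704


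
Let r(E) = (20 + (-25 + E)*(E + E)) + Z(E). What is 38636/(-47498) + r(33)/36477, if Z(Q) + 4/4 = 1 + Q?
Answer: -98694931/123756039 ≈ -0.79750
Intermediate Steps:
Z(Q) = Q (Z(Q) = -1 + (1 + Q) = Q)
r(E) = 20 + E + 2*E*(-25 + E) (r(E) = (20 + (-25 + E)*(E + E)) + E = (20 + (-25 + E)*(2*E)) + E = (20 + 2*E*(-25 + E)) + E = 20 + E + 2*E*(-25 + E))
38636/(-47498) + r(33)/36477 = 38636/(-47498) + (20 - 49*33 + 2*33²)/36477 = 38636*(-1/47498) + (20 - 1617 + 2*1089)*(1/36477) = -19318/23749 + (20 - 1617 + 2178)*(1/36477) = -19318/23749 + 581*(1/36477) = -19318/23749 + 83/5211 = -98694931/123756039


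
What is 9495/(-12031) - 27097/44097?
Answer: -744705022/530531007 ≈ -1.4037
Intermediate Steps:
9495/(-12031) - 27097/44097 = 9495*(-1/12031) - 27097*1/44097 = -9495/12031 - 27097/44097 = -744705022/530531007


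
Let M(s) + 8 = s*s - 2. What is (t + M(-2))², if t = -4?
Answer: 100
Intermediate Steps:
M(s) = -10 + s² (M(s) = -8 + (s*s - 2) = -8 + (s² - 2) = -8 + (-2 + s²) = -10 + s²)
(t + M(-2))² = (-4 + (-10 + (-2)²))² = (-4 + (-10 + 4))² = (-4 - 6)² = (-10)² = 100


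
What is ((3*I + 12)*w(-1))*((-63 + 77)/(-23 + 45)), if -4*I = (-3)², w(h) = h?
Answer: -147/44 ≈ -3.3409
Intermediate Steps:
I = -9/4 (I = -¼*(-3)² = -¼*9 = -9/4 ≈ -2.2500)
((3*I + 12)*w(-1))*((-63 + 77)/(-23 + 45)) = ((3*(-9/4) + 12)*(-1))*((-63 + 77)/(-23 + 45)) = ((-27/4 + 12)*(-1))*(14/22) = ((21/4)*(-1))*(14*(1/22)) = -21/4*7/11 = -147/44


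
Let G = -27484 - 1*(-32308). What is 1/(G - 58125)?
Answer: -1/53301 ≈ -1.8761e-5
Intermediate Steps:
G = 4824 (G = -27484 + 32308 = 4824)
1/(G - 58125) = 1/(4824 - 58125) = 1/(-53301) = -1/53301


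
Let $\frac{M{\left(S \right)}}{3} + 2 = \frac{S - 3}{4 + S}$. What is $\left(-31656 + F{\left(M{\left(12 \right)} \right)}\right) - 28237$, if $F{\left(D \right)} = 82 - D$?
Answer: $- \frac{956907}{16} \approx -59807.0$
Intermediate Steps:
$M{\left(S \right)} = -6 + \frac{3 \left(-3 + S\right)}{4 + S}$ ($M{\left(S \right)} = -6 + 3 \frac{S - 3}{4 + S} = -6 + 3 \frac{-3 + S}{4 + S} = -6 + \frac{3 \left(-3 + S\right)}{4 + S}$)
$\left(-31656 + F{\left(M{\left(12 \right)} \right)}\right) - 28237 = \left(-31656 + \left(82 - \frac{3 \left(-11 - 12\right)}{4 + 12}\right)\right) - 28237 = \left(-31656 + \left(82 - \frac{3 \left(-11 - 12\right)}{16}\right)\right) - 28237 = \left(-31656 + \left(82 - 3 \cdot \frac{1}{16} \left(-23\right)\right)\right) - 28237 = \left(-31656 + \left(82 - - \frac{69}{16}\right)\right) - 28237 = \left(-31656 + \left(82 + \frac{69}{16}\right)\right) - 28237 = \left(-31656 + \frac{1381}{16}\right) - 28237 = - \frac{505115}{16} - 28237 = - \frac{956907}{16}$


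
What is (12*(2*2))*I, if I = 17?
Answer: 816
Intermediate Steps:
(12*(2*2))*I = (12*(2*2))*17 = (12*4)*17 = 48*17 = 816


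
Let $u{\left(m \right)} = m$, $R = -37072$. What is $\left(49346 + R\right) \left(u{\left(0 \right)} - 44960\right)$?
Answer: $-551839040$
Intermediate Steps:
$\left(49346 + R\right) \left(u{\left(0 \right)} - 44960\right) = \left(49346 - 37072\right) \left(0 - 44960\right) = 12274 \left(-44960\right) = -551839040$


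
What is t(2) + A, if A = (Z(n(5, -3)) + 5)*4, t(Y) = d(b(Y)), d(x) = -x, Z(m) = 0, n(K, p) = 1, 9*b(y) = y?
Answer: 178/9 ≈ 19.778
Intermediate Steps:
b(y) = y/9
t(Y) = -Y/9
A = 20 (A = (0 + 5)*4 = 5*4 = 20)
t(2) + A = -1/9*2 + 20 = -2/9 + 20 = 178/9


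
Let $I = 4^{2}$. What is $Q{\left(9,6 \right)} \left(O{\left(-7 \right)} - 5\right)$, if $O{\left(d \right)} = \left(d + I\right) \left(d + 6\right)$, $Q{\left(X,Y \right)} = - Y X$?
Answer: $756$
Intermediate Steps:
$I = 16$
$Q{\left(X,Y \right)} = - X Y$
$O{\left(d \right)} = \left(6 + d\right) \left(16 + d\right)$ ($O{\left(d \right)} = \left(d + 16\right) \left(d + 6\right) = \left(16 + d\right) \left(6 + d\right) = \left(6 + d\right) \left(16 + d\right)$)
$Q{\left(9,6 \right)} \left(O{\left(-7 \right)} - 5\right) = \left(-1\right) 9 \cdot 6 \left(\left(96 + \left(-7\right)^{2} + 22 \left(-7\right)\right) - 5\right) = - 54 \left(\left(96 + 49 - 154\right) - 5\right) = - 54 \left(-9 - 5\right) = \left(-54\right) \left(-14\right) = 756$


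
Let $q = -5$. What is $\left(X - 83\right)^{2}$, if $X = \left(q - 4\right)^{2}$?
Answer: $4$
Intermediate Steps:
$X = 81$ ($X = \left(-5 - 4\right)^{2} = \left(-9\right)^{2} = 81$)
$\left(X - 83\right)^{2} = \left(81 - 83\right)^{2} = \left(-2\right)^{2} = 4$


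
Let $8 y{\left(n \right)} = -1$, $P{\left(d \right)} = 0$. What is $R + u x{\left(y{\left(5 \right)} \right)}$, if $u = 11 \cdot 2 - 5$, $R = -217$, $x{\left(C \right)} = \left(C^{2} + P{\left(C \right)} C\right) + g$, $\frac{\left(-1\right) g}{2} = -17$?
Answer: $\frac{23121}{64} \approx 361.27$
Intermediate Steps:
$g = 34$ ($g = \left(-2\right) \left(-17\right) = 34$)
$y{\left(n \right)} = - \frac{1}{8}$ ($y{\left(n \right)} = \frac{1}{8} \left(-1\right) = - \frac{1}{8}$)
$x{\left(C \right)} = 34 + C^{2}$ ($x{\left(C \right)} = \left(C^{2} + 0 C\right) + 34 = \left(C^{2} + 0\right) + 34 = C^{2} + 34 = 34 + C^{2}$)
$u = 17$ ($u = 22 - 5 = 17$)
$R + u x{\left(y{\left(5 \right)} \right)} = -217 + 17 \left(34 + \left(- \frac{1}{8}\right)^{2}\right) = -217 + 17 \left(34 + \frac{1}{64}\right) = -217 + 17 \cdot \frac{2177}{64} = -217 + \frac{37009}{64} = \frac{23121}{64}$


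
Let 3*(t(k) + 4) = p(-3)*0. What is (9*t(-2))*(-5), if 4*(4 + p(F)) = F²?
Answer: 180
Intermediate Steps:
p(F) = -4 + F²/4
t(k) = -4 (t(k) = -4 + ((-4 + (¼)*(-3)²)*0)/3 = -4 + ((-4 + (¼)*9)*0)/3 = -4 + ((-4 + 9/4)*0)/3 = -4 + (-7/4*0)/3 = -4 + (⅓)*0 = -4 + 0 = -4)
(9*t(-2))*(-5) = (9*(-4))*(-5) = -36*(-5) = 180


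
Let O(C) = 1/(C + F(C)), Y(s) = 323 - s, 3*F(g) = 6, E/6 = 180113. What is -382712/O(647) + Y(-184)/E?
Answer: -89472965579719/360226 ≈ -2.4838e+8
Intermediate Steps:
E = 1080678 (E = 6*180113 = 1080678)
F(g) = 2 (F(g) = (⅓)*6 = 2)
O(C) = 1/(2 + C) (O(C) = 1/(C + 2) = 1/(2 + C))
-382712/O(647) + Y(-184)/E = -382712/(1/(2 + 647)) + (323 - 1*(-184))/1080678 = -382712/(1/649) + (323 + 184)*(1/1080678) = -382712/1/649 + 507*(1/1080678) = -382712*649 + 169/360226 = -248380088 + 169/360226 = -89472965579719/360226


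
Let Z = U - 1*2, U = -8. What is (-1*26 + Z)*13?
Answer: -468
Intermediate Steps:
Z = -10 (Z = -8 - 1*2 = -8 - 2 = -10)
(-1*26 + Z)*13 = (-1*26 - 10)*13 = (-26 - 10)*13 = -36*13 = -468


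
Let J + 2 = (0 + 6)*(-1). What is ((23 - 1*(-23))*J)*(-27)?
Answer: 9936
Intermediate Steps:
J = -8 (J = -2 + (0 + 6)*(-1) = -2 + 6*(-1) = -2 - 6 = -8)
((23 - 1*(-23))*J)*(-27) = ((23 - 1*(-23))*(-8))*(-27) = ((23 + 23)*(-8))*(-27) = (46*(-8))*(-27) = -368*(-27) = 9936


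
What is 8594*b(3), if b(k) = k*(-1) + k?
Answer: 0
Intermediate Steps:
b(k) = 0 (b(k) = -k + k = 0)
8594*b(3) = 8594*0 = 0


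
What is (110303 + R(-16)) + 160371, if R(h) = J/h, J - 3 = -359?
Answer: 1082785/4 ≈ 2.7070e+5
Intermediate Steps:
J = -356 (J = 3 - 359 = -356)
R(h) = -356/h
(110303 + R(-16)) + 160371 = (110303 - 356/(-16)) + 160371 = (110303 - 356*(-1/16)) + 160371 = (110303 + 89/4) + 160371 = 441301/4 + 160371 = 1082785/4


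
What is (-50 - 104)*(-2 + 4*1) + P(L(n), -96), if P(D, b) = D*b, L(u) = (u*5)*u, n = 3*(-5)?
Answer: -108308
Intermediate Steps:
n = -15
L(u) = 5*u² (L(u) = (5*u)*u = 5*u²)
(-50 - 104)*(-2 + 4*1) + P(L(n), -96) = (-50 - 104)*(-2 + 4*1) + (5*(-15)²)*(-96) = -154*(-2 + 4) + (5*225)*(-96) = -154*2 + 1125*(-96) = -308 - 108000 = -108308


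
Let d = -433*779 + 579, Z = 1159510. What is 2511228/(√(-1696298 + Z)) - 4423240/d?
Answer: 552905/42091 - 1255614*I*√134197/134197 ≈ 13.136 - 3427.6*I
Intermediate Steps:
d = -336728 (d = -337307 + 579 = -336728)
2511228/(√(-1696298 + Z)) - 4423240/d = 2511228/(√(-1696298 + 1159510)) - 4423240/(-336728) = 2511228/(√(-536788)) - 4423240*(-1/336728) = 2511228/((2*I*√134197)) + 552905/42091 = 2511228*(-I*√134197/268394) + 552905/42091 = -1255614*I*√134197/134197 + 552905/42091 = 552905/42091 - 1255614*I*√134197/134197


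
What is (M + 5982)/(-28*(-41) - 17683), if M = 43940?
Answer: -49922/16535 ≈ -3.0192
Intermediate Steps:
(M + 5982)/(-28*(-41) - 17683) = (43940 + 5982)/(-28*(-41) - 17683) = 49922/(1148 - 17683) = 49922/(-16535) = 49922*(-1/16535) = -49922/16535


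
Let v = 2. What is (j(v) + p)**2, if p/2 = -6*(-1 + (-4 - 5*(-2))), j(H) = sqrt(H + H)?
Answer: 3364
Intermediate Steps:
j(H) = sqrt(2)*sqrt(H) (j(H) = sqrt(2*H) = sqrt(2)*sqrt(H))
p = -60 (p = 2*(-6*(-1 + (-4 - 5*(-2)))) = 2*(-6*(-1 + (-4 + 10))) = 2*(-6*(-1 + 6)) = 2*(-6*5) = 2*(-30) = -60)
(j(v) + p)**2 = (sqrt(2)*sqrt(2) - 60)**2 = (2 - 60)**2 = (-58)**2 = 3364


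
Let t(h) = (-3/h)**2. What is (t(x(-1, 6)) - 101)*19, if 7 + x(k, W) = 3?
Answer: -30533/16 ≈ -1908.3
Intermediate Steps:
x(k, W) = -4 (x(k, W) = -7 + 3 = -4)
t(h) = 9/h**2
(t(x(-1, 6)) - 101)*19 = (9/(-4)**2 - 101)*19 = (9*(1/16) - 101)*19 = (9/16 - 101)*19 = -1607/16*19 = -30533/16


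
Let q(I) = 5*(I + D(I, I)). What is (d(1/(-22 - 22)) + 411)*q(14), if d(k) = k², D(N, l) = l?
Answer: 27849395/484 ≈ 57540.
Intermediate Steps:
q(I) = 10*I (q(I) = 5*(I + I) = 5*(2*I) = 10*I)
(d(1/(-22 - 22)) + 411)*q(14) = ((1/(-22 - 22))² + 411)*(10*14) = ((1/(-44))² + 411)*140 = ((-1/44)² + 411)*140 = (1/1936 + 411)*140 = (795697/1936)*140 = 27849395/484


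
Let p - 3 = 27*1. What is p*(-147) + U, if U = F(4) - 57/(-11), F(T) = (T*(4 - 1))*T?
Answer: -47925/11 ≈ -4356.8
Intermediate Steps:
p = 30 (p = 3 + 27*1 = 3 + 27 = 30)
F(T) = 3*T² (F(T) = (T*3)*T = (3*T)*T = 3*T²)
U = 585/11 (U = 3*4² - 57/(-11) = 3*16 - 57*(-1/11) = 48 + 57/11 = 585/11 ≈ 53.182)
p*(-147) + U = 30*(-147) + 585/11 = -4410 + 585/11 = -47925/11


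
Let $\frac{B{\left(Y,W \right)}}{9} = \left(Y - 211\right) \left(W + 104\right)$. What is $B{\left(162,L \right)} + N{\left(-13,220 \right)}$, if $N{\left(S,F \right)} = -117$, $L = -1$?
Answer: $-45540$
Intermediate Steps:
$B{\left(Y,W \right)} = 9 \left(-211 + Y\right) \left(104 + W\right)$ ($B{\left(Y,W \right)} = 9 \left(Y - 211\right) \left(W + 104\right) = 9 \left(-211 + Y\right) \left(104 + W\right)$)
$B{\left(162,L \right)} + N{\left(-13,220 \right)} = \left(-197496 - -1899 + 936 \cdot 162 + 9 \left(-1\right) 162\right) - 117 = \left(-197496 + 1899 + 151632 - 1458\right) - 117 = -45423 - 117 = -45540$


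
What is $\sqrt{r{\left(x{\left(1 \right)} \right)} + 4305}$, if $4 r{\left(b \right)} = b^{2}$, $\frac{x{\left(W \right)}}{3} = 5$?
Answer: $\frac{\sqrt{17445}}{2} \approx 66.04$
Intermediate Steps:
$x{\left(W \right)} = 15$ ($x{\left(W \right)} = 3 \cdot 5 = 15$)
$r{\left(b \right)} = \frac{b^{2}}{4}$
$\sqrt{r{\left(x{\left(1 \right)} \right)} + 4305} = \sqrt{\frac{15^{2}}{4} + 4305} = \sqrt{\frac{1}{4} \cdot 225 + 4305} = \sqrt{\frac{225}{4} + 4305} = \sqrt{\frac{17445}{4}} = \frac{\sqrt{17445}}{2}$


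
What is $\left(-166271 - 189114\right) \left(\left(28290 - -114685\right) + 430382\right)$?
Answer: $-203762477445$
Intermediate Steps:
$\left(-166271 - 189114\right) \left(\left(28290 - -114685\right) + 430382\right) = - 355385 \left(\left(28290 + 114685\right) + 430382\right) = - 355385 \left(142975 + 430382\right) = \left(-355385\right) 573357 = -203762477445$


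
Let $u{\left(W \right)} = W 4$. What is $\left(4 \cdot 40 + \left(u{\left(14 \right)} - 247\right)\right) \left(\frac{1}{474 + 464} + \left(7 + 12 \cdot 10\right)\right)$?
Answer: $- \frac{3692937}{938} \approx -3937.0$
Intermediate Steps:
$u{\left(W \right)} = 4 W$
$\left(4 \cdot 40 + \left(u{\left(14 \right)} - 247\right)\right) \left(\frac{1}{474 + 464} + \left(7 + 12 \cdot 10\right)\right) = \left(4 \cdot 40 + \left(4 \cdot 14 - 247\right)\right) \left(\frac{1}{474 + 464} + \left(7 + 12 \cdot 10\right)\right) = \left(160 + \left(56 - 247\right)\right) \left(\frac{1}{938} + \left(7 + 120\right)\right) = \left(160 - 191\right) \left(\frac{1}{938} + 127\right) = \left(-31\right) \frac{119127}{938} = - \frac{3692937}{938}$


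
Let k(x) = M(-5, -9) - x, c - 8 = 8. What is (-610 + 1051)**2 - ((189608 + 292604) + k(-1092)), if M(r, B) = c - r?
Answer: -288844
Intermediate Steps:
c = 16 (c = 8 + 8 = 16)
M(r, B) = 16 - r
k(x) = 21 - x (k(x) = (16 - 1*(-5)) - x = (16 + 5) - x = 21 - x)
(-610 + 1051)**2 - ((189608 + 292604) + k(-1092)) = (-610 + 1051)**2 - ((189608 + 292604) + (21 - 1*(-1092))) = 441**2 - (482212 + (21 + 1092)) = 194481 - (482212 + 1113) = 194481 - 1*483325 = 194481 - 483325 = -288844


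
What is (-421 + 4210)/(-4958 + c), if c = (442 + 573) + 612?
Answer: -3789/3331 ≈ -1.1375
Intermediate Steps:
c = 1627 (c = 1015 + 612 = 1627)
(-421 + 4210)/(-4958 + c) = (-421 + 4210)/(-4958 + 1627) = 3789/(-3331) = 3789*(-1/3331) = -3789/3331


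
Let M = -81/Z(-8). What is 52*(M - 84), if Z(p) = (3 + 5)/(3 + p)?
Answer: -3471/2 ≈ -1735.5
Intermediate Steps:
Z(p) = 8/(3 + p)
M = 405/8 (M = -81/(8/(3 - 8)) = -81/(8/(-5)) = -81/(8*(-⅕)) = -81/(-8/5) = -81*(-5/8) = 405/8 ≈ 50.625)
52*(M - 84) = 52*(405/8 - 84) = 52*(-267/8) = -3471/2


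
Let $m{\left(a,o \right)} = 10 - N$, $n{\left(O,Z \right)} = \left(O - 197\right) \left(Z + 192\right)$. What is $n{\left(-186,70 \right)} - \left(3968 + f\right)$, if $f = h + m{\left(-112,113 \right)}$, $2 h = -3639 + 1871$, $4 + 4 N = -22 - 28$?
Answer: $- \frac{206907}{2} \approx -1.0345 \cdot 10^{5}$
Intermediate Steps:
$N = - \frac{27}{2}$ ($N = -1 + \frac{-22 - 28}{4} = -1 + \frac{1}{4} \left(-50\right) = -1 - \frac{25}{2} = - \frac{27}{2} \approx -13.5$)
$n{\left(O,Z \right)} = \left(-197 + O\right) \left(192 + Z\right)$
$m{\left(a,o \right)} = \frac{47}{2}$ ($m{\left(a,o \right)} = 10 - - \frac{27}{2} = 10 + \frac{27}{2} = \frac{47}{2}$)
$h = -884$ ($h = \frac{-3639 + 1871}{2} = \frac{1}{2} \left(-1768\right) = -884$)
$f = - \frac{1721}{2}$ ($f = -884 + \frac{47}{2} = - \frac{1721}{2} \approx -860.5$)
$n{\left(-186,70 \right)} - \left(3968 + f\right) = \left(-37824 - 13790 + 192 \left(-186\right) - 13020\right) - \frac{6215}{2} = \left(-37824 - 13790 - 35712 - 13020\right) + \left(-3968 + \frac{1721}{2}\right) = -100346 - \frac{6215}{2} = - \frac{206907}{2}$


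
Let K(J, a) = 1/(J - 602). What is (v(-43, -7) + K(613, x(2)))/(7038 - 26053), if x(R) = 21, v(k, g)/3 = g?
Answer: 46/41833 ≈ 0.0010996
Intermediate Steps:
v(k, g) = 3*g
K(J, a) = 1/(-602 + J)
(v(-43, -7) + K(613, x(2)))/(7038 - 26053) = (3*(-7) + 1/(-602 + 613))/(7038 - 26053) = (-21 + 1/11)/(-19015) = (-21 + 1/11)*(-1/19015) = -230/11*(-1/19015) = 46/41833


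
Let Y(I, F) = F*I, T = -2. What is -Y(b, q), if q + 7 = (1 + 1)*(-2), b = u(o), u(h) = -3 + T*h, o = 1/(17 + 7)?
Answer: -407/12 ≈ -33.917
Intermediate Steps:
o = 1/24 ≈ 0.041667
u(h) = -3 - 2*h
b = -37/12 (b = -3 - 2*1/24 = -3 - 1/12 = -37/12 ≈ -3.0833)
q = -11 (q = -7 + (1 + 1)*(-2) = -7 + 2*(-2) = -7 - 4 = -11)
-Y(b, q) = -(-11)*(-37)/12 = -1*407/12 = -407/12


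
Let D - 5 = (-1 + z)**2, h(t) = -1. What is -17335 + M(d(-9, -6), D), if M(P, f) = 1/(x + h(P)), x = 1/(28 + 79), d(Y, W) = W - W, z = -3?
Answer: -1837617/106 ≈ -17336.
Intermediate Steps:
d(Y, W) = 0
D = 21 (D = 5 + (-1 - 3)**2 = 5 + (-4)**2 = 5 + 16 = 21)
x = 1/107 ≈ 0.0093458
M(P, f) = -107/106 (M(P, f) = 1/(1/107 - 1) = 1/(-106/107) = -107/106)
-17335 + M(d(-9, -6), D) = -17335 - 107/106 = -1837617/106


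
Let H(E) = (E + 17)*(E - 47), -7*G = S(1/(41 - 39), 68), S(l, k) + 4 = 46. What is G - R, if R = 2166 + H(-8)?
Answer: -1677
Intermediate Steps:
S(l, k) = 42 (S(l, k) = -4 + 46 = 42)
G = -6 (G = -⅐*42 = -6)
H(E) = (-47 + E)*(17 + E) (H(E) = (17 + E)*(-47 + E) = (-47 + E)*(17 + E))
R = 1671 (R = 2166 + (-799 + (-8)² - 30*(-8)) = 2166 + (-799 + 64 + 240) = 2166 - 495 = 1671)
G - R = -6 - 1*1671 = -6 - 1671 = -1677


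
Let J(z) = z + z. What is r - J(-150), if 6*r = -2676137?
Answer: -2674337/6 ≈ -4.4572e+5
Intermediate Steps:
r = -2676137/6 (r = (⅙)*(-2676137) = -2676137/6 ≈ -4.4602e+5)
J(z) = 2*z
r - J(-150) = -2676137/6 - 2*(-150) = -2676137/6 - 1*(-300) = -2676137/6 + 300 = -2674337/6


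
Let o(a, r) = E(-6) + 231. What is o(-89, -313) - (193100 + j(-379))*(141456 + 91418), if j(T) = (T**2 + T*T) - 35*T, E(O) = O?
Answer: -114957551253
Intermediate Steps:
o(a, r) = 225 (o(a, r) = -6 + 231 = 225)
j(T) = -35*T + 2*T**2 (j(T) = (T**2 + T**2) - 35*T = 2*T**2 - 35*T = -35*T + 2*T**2)
o(-89, -313) - (193100 + j(-379))*(141456 + 91418) = 225 - (193100 - 379*(-35 + 2*(-379)))*(141456 + 91418) = 225 - (193100 - 379*(-35 - 758))*232874 = 225 - (193100 - 379*(-793))*232874 = 225 - (193100 + 300547)*232874 = 225 - 493647*232874 = 225 - 1*114957551478 = 225 - 114957551478 = -114957551253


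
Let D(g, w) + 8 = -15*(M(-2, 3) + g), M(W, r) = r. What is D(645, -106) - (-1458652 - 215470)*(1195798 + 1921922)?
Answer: 5219443632112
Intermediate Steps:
D(g, w) = -53 - 15*g (D(g, w) = -8 - 15*(3 + g) = -8 + (-45 - 15*g) = -53 - 15*g)
D(645, -106) - (-1458652 - 215470)*(1195798 + 1921922) = (-53 - 15*645) - (-1458652 - 215470)*(1195798 + 1921922) = (-53 - 9675) - (-1674122)*3117720 = -9728 - 1*(-5219443641840) = -9728 + 5219443641840 = 5219443632112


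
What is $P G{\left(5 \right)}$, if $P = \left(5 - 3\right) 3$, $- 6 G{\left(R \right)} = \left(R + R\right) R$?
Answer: $-50$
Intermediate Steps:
$G{\left(R \right)} = - \frac{R^{2}}{3}$ ($G{\left(R \right)} = - \frac{\left(R + R\right) R}{6} = - \frac{2 R R}{6} = - \frac{2 R^{2}}{6} = - \frac{R^{2}}{3}$)
$P = 6$ ($P = 2 \cdot 3 = 6$)
$P G{\left(5 \right)} = 6 \left(- \frac{5^{2}}{3}\right) = 6 \left(\left(- \frac{1}{3}\right) 25\right) = 6 \left(- \frac{25}{3}\right) = -50$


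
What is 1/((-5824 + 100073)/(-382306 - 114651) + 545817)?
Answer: 496957/271247484620 ≈ 1.8321e-6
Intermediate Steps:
1/((-5824 + 100073)/(-382306 - 114651) + 545817) = 1/(94249/(-496957) + 545817) = 1/(94249*(-1/496957) + 545817) = 1/(-94249/496957 + 545817) = 1/(271247484620/496957) = 496957/271247484620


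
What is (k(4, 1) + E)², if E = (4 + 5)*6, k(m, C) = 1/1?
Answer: 3025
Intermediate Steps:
k(m, C) = 1 (k(m, C) = 1*1 = 1)
E = 54 (E = 9*6 = 54)
(k(4, 1) + E)² = (1 + 54)² = 55² = 3025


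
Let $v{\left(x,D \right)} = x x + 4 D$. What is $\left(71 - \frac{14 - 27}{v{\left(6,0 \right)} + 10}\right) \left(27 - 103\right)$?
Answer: $- \frac{124602}{23} \approx -5417.5$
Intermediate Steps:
$v{\left(x,D \right)} = x^{2} + 4 D$
$\left(71 - \frac{14 - 27}{v{\left(6,0 \right)} + 10}\right) \left(27 - 103\right) = \left(71 - \frac{14 - 27}{\left(6^{2} + 4 \cdot 0\right) + 10}\right) \left(27 - 103\right) = \left(71 - - \frac{13}{\left(36 + 0\right) + 10}\right) \left(-76\right) = \left(71 - - \frac{13}{36 + 10}\right) \left(-76\right) = \left(71 - - \frac{13}{46}\right) \left(-76\right) = \left(71 + \frac{13}{46}\right) \left(-76\right) = \frac{3279}{46} \left(-76\right) = - \frac{124602}{23}$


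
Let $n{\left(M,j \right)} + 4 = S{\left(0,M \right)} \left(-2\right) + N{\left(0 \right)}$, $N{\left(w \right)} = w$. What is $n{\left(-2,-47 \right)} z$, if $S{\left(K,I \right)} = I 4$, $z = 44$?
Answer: $528$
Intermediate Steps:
$S{\left(K,I \right)} = 4 I$
$n{\left(M,j \right)} = -4 - 8 M$ ($n{\left(M,j \right)} = -4 + \left(4 M \left(-2\right) + 0\right) = -4 + \left(- 8 M + 0\right) = -4 - 8 M$)
$n{\left(-2,-47 \right)} z = \left(-4 - -16\right) 44 = \left(-4 + 16\right) 44 = 12 \cdot 44 = 528$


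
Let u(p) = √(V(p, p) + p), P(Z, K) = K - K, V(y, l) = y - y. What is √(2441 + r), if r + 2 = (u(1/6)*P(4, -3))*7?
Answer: 3*√271 ≈ 49.386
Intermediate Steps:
V(y, l) = 0
P(Z, K) = 0
u(p) = √p (u(p) = √(0 + p) = √p)
r = -2 (r = -2 + (√(1/6)*0)*7 = -2 + (√(⅙)*0)*7 = -2 + ((√6/6)*0)*7 = -2 + 0*7 = -2 + 0 = -2)
√(2441 + r) = √(2441 - 2) = √2439 = 3*√271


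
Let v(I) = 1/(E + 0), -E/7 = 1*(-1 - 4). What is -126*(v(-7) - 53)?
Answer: 33372/5 ≈ 6674.4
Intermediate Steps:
E = 35 (E = -7*(-1 - 4) = -7*(-5) = 35)
v(I) = 1/35 (v(I) = 1/(35 + 0) = 1/35)
-126*(v(-7) - 53) = -126*(1/35 - 53) = -126*(-1854/35) = 33372/5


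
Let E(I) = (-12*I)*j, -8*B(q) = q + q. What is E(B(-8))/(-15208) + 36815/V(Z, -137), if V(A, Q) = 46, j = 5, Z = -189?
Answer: 69986005/87446 ≈ 800.33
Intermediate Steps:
B(q) = -q/4 (B(q) = -(q + q)/8 = -q/4)
E(I) = -60*I (E(I) = -12*I*5 = -60*I)
E(B(-8))/(-15208) + 36815/V(Z, -137) = -(-15)*(-8)/(-15208) + 36815/46 = -60*2*(-1/15208) + 36815*(1/46) = -120*(-1/15208) + 36815/46 = 15/1901 + 36815/46 = 69986005/87446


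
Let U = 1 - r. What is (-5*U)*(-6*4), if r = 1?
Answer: 0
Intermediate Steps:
U = 0 (U = 1 - 1*1 = 1 - 1 = 0)
(-5*U)*(-6*4) = (-5*0)*(-6*4) = 0*(-24) = 0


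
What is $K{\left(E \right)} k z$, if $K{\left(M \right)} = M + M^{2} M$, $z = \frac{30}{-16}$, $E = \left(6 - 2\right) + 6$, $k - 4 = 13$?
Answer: $- \frac{128775}{4} \approx -32194.0$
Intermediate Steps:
$k = 17$ ($k = 4 + 13 = 17$)
$E = 10$ ($E = 4 + 6 = 10$)
$z = - \frac{15}{8}$ ($z = 30 \left(- \frac{1}{16}\right) = - \frac{15}{8} \approx -1.875$)
$K{\left(M \right)} = M + M^{3}$
$K{\left(E \right)} k z = \left(10 + 10^{3}\right) 17 \left(- \frac{15}{8}\right) = \left(10 + 1000\right) 17 \left(- \frac{15}{8}\right) = 1010 \cdot 17 \left(- \frac{15}{8}\right) = 17170 \left(- \frac{15}{8}\right) = - \frac{128775}{4}$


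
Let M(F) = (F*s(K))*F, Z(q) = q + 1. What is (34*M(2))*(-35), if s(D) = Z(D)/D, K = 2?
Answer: -7140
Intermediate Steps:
Z(q) = 1 + q
s(D) = (1 + D)/D
M(F) = 3*F²/2 (M(F) = (F*((1 + 2)/2))*F = (F*((½)*3))*F = (F*(3/2))*F = (3*F/2)*F = 3*F²/2)
(34*M(2))*(-35) = (34*((3/2)*2²))*(-35) = (34*((3/2)*4))*(-35) = (34*6)*(-35) = 204*(-35) = -7140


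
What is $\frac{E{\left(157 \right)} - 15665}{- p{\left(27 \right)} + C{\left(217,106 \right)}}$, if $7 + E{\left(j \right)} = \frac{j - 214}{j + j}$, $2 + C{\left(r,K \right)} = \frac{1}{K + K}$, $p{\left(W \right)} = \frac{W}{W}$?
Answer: $\frac{104326578}{19939} \approx 5232.3$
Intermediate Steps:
$p{\left(W \right)} = 1$
$C{\left(r,K \right)} = -2 + \frac{1}{2 K}$ ($C{\left(r,K \right)} = -2 + \frac{1}{K + K} = -2 + \frac{1}{2 K}$)
$E{\left(j \right)} = -7 + \frac{-214 + j}{2 j}$ ($E{\left(j \right)} = -7 + \frac{j - 214}{j + j} = -7 + \frac{-214 + j}{2 j}$)
$\frac{E{\left(157 \right)} - 15665}{- p{\left(27 \right)} + C{\left(217,106 \right)}} = \frac{\left(- \frac{13}{2} - \frac{107}{157}\right) - 15665}{\left(-1\right) 1 - \left(2 - \frac{1}{2 \cdot 106}\right)} = \frac{\left(- \frac{13}{2} - \frac{107}{157}\right) - 15665}{-1 + \left(-2 + \frac{1}{2} \cdot \frac{1}{106}\right)} = \frac{\left(- \frac{13}{2} - \frac{107}{157}\right) - 15665}{-1 + \left(-2 + \frac{1}{212}\right)} = \frac{- \frac{2255}{314} - 15665}{-1 - \frac{423}{212}} = - \frac{4921065}{314 \left(- \frac{635}{212}\right)} = \left(- \frac{4921065}{314}\right) \left(- \frac{212}{635}\right) = \frac{104326578}{19939}$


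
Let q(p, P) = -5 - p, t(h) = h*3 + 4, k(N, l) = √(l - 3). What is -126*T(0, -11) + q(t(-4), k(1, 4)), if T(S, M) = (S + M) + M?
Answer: 2775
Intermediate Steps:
T(S, M) = S + 2*M (T(S, M) = (M + S) + M = S + 2*M)
k(N, l) = √(-3 + l)
t(h) = 4 + 3*h (t(h) = 3*h + 4 = 4 + 3*h)
-126*T(0, -11) + q(t(-4), k(1, 4)) = -126*(0 + 2*(-11)) + (-5 - (4 + 3*(-4))) = -126*(0 - 22) + (-5 - (4 - 12)) = -126*(-22) + (-5 - 1*(-8)) = 2772 + (-5 + 8) = 2772 + 3 = 2775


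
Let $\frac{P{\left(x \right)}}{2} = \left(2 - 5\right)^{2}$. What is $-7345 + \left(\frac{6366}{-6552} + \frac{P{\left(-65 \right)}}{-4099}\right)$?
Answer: $- \frac{32881381955}{4476108} \approx -7346.0$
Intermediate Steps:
$P{\left(x \right)} = 18$ ($P{\left(x \right)} = 2 \left(2 - 5\right)^{2} = 2 \left(-3\right)^{2} = 2 \cdot 9 = 18$)
$-7345 + \left(\frac{6366}{-6552} + \frac{P{\left(-65 \right)}}{-4099}\right) = -7345 + \left(\frac{6366}{-6552} + \frac{18}{-4099}\right) = -7345 + \left(6366 \left(- \frac{1}{6552}\right) + 18 \left(- \frac{1}{4099}\right)\right) = -7345 - \frac{4368695}{4476108} = - \frac{32881381955}{4476108}$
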